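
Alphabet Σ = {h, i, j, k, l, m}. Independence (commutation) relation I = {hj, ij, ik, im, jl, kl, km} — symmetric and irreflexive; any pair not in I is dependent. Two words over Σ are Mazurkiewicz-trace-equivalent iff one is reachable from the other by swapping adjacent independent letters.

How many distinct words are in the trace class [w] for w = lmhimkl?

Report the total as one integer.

8

0(l) covers ∅
1(m) covers 0:l
2(h) covers 1:m
3(i) covers 2:h
4(m) covers 2:h
5(k) covers 2:h
6(l) covers 3:i, 4:m
floor of heap: 0:l
completions by unplaced set U, small U first (add the entries for U minus each lowest piece of U):
  |U|=1: {5}:1  {6}:1
  |U|=2: {3,6}:1  {4,6}:1  {5,6}:2
  |U|=3: {3,4,6}:2  {3,5,6}:3  {4,5,6}:3
  |U|=4: {3,4,5,6}:8
  |U|=5: {2,3,4,5,6}:8
  start at 0(l): 8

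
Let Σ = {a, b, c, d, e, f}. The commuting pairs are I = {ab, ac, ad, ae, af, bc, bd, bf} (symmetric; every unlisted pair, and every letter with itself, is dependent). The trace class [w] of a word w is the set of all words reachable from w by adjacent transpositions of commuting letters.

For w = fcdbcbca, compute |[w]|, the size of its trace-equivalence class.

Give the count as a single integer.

168

#0=f has no predecessor
#1=c depends on [0:f]
#2=d depends on [1:c]
#3=b has no predecessor
#4=c depends on [2:d]
#5=b depends on [3:b]
#6=c depends on [4:c]
#7=a has no predecessor
sources: [0:f, 3:b, 7:a]
N(rest) = Σ N(rest − s) over sources s of rest; N(one piece) = 1:
  size 1 → [5]=1  [6]=1  [7]=1
  size 2 → [3,5]=1  [4,6]=1  [5,6]=2  [5,7]=2  [6,7]=2
  size 3 → [2,4,6]=1  [3,5,6]=3  [3,5,7]=3  [4,5,6]=3  [4,6,7]=3  [5,6,7]=6
  size 4 → [1,2,4,6]=1  [2,4,5,6]=4  [2,4,6,7]=4  [3,4,5,6]=6  [3,5,6,7]=12  [4,5,6,7]=12
  size 5 → [0,1,2,4,6]=1  [1,2,4,5,6]=5  [1,2,4,6,7]=5  [2,3,4,5,6]=10  [2,4,5,6,7]=20  [3,4,5,6,7]=30
  size 6 → [0,1,2,4,5,6]=6  [0,1,2,4,6,7]=6  [1,2,3,4,5,6]=15  [1,2,4,5,6,7]=30  [2,3,4,5,6,7]=60
  first=0(f) contributes 105
  first=3(b) contributes 42
  first=7(a) contributes 21
|[w]| = 168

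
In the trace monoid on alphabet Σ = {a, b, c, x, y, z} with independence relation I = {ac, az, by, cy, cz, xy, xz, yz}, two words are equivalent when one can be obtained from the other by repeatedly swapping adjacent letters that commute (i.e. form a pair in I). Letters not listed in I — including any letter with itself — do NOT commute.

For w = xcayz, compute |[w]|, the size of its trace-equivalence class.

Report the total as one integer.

15

drop 0:x onto floor
drop 1:c onto {0:x}
drop 2:a onto {0:x}
drop 3:y onto {2:a}
drop 4:z onto floor
ground layer = {0:x, 4:z}
drop-orders for the pieces not yet dropped (sum over which currently-grounded one goes next):
  1 to go: {1} 1  {3} 1  {4} 1
  2 to go: {1,3} 2  {1,4} 2  {2,3} 1  {3,4} 2
  3 to go: {1,2,3} 3  {1,3,4} 6  {2,3,4} 3
  if 0:x drops first: 12 orders
  if 4:z drops first: 3 orders
heap linearizations: 15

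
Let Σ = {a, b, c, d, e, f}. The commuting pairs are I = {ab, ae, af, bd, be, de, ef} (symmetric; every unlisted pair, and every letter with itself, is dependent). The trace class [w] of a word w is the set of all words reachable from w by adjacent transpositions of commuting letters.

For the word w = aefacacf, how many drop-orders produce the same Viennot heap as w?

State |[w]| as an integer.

drop 0:a onto floor
drop 1:e onto floor
drop 2:f onto floor
drop 3:a onto {0:a}
drop 4:c onto {1:e, 2:f, 3:a}
drop 5:a onto {4:c}
drop 6:c onto {5:a}
drop 7:f onto {6:c}
ground layer = {0:a, 1:e, 2:f}
drop-orders for the pieces not yet dropped (sum over which currently-grounded one goes next):
  1 to go: {7} 1
  2 to go: {6,7} 1
  3 to go: {5,6,7} 1
  4 to go: {4,5,6,7} 1
  5 to go: {1,4,5,6,7} 1  {2,4,5,6,7} 1  {3,4,5,6,7} 1
  6 to go: {0,3,4,5,6,7} 1  {1,2,4,5,6,7} 2  {1,3,4,5,6,7} 2  {2,3,4,5,6,7} 2
  if 0:a drops first: 6 orders
  if 1:e drops first: 3 orders
  if 2:f drops first: 3 orders
heap linearizations: 12

12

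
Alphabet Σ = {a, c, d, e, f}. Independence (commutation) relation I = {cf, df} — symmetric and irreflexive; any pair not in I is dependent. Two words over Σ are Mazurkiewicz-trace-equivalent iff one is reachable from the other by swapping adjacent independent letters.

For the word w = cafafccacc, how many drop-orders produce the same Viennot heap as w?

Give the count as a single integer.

drop 0:c onto floor
drop 1:a onto {0:c}
drop 2:f onto {1:a}
drop 3:a onto {2:f}
drop 4:f onto {3:a}
drop 5:c onto {3:a}
drop 6:c onto {5:c}
drop 7:a onto {4:f, 6:c}
drop 8:c onto {7:a}
drop 9:c onto {8:c}
ground layer = {0:c}
drop-orders for the pieces not yet dropped (sum over which currently-grounded one goes next):
  1 to go: {9} 1
  2 to go: {8,9} 1
  3 to go: {7,8,9} 1
  4 to go: {4,7,8,9} 1  {6,7,8,9} 1
  5 to go: {4,6,7,8,9} 2  {5,6,7,8,9} 1
  6 to go: {4,5,6,7,8,9} 3
  7 to go: {3,4,5,6,7,8,9} 3
  8 to go: {2,3,4,5,6,7,8,9} 3
  if 0:c drops first: 3 orders

3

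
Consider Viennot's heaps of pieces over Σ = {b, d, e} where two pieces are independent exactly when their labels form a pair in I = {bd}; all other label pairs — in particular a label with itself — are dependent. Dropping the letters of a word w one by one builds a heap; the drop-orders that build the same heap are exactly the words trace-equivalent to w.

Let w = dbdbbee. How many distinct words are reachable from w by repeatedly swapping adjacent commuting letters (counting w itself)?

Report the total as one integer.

10

0(d) covers ∅
1(b) covers ∅
2(d) covers 0:d
3(b) covers 1:b
4(b) covers 3:b
5(e) covers 2:d, 4:b
6(e) covers 5:e
floor of heap: 0:d, 1:b
completions by unplaced set U, small U first (add the entries for U minus each lowest piece of U):
  |U|=1: {6}:1
  |U|=2: {5,6}:1
  |U|=3: {2,5,6}:1  {4,5,6}:1
  |U|=4: {0,2,5,6}:1  {2,4,5,6}:2  {3,4,5,6}:1
  |U|=5: {0,2,4,5,6}:3  {1,3,4,5,6}:1  {2,3,4,5,6}:3
  start at 0(d): 4
  start at 1(b): 6
sum over floor = 10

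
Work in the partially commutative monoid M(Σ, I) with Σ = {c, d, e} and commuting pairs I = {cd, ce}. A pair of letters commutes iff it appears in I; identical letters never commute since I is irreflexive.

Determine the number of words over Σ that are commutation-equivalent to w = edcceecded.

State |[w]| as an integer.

120

drop 0:e onto floor
drop 1:d onto {0:e}
drop 2:c onto floor
drop 3:c onto {2:c}
drop 4:e onto {1:d}
drop 5:e onto {4:e}
drop 6:c onto {3:c}
drop 7:d onto {5:e}
drop 8:e onto {7:d}
drop 9:d onto {8:e}
ground layer = {0:e, 2:c}
drop-orders for the pieces not yet dropped (sum over which currently-grounded one goes next):
  1 to go: {6} 1  {9} 1
  2 to go: {3,6} 1  {6,9} 2  {8,9} 1
  3 to go: {2,3,6} 1  {3,6,9} 3  {6,8,9} 3  {7,8,9} 1
  4 to go: {2,3,6,9} 4  {3,6,8,9} 6  {5,7,8,9} 1  {6,7,8,9} 4
  5 to go: {2,3,6,8,9} 10  {3,6,7,8,9} 10  {4,5,7,8,9} 1  {5,6,7,8,9} 5
  6 to go: {1,4,5,7,8,9} 1  {2,3,6,7,8,9} 20  {3,5,6,7,8,9} 15  {4,5,6,7,8,9} 6
  7 to go: {0,1,4,5,7,8,9} 1  {1,4,5,6,7,8,9} 7  {2,3,5,6,7,8,9} 35  {3,4,5,6,7,8,9} 21
  8 to go: {0,1,4,5,6,7,8,9} 8  {1,3,4,5,6,7,8,9} 28  {2,3,4,5,6,7,8,9} 56
  if 0:e drops first: 84 orders
  if 2:c drops first: 36 orders
heap linearizations: 120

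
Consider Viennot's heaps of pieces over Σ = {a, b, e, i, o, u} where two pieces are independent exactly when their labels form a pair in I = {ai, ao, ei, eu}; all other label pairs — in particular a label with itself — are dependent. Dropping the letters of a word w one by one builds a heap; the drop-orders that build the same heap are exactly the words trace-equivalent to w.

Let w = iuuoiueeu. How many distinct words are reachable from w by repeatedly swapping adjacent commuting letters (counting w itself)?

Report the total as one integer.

#0=i has no predecessor
#1=u depends on [0:i]
#2=u depends on [1:u]
#3=o depends on [2:u]
#4=i depends on [3:o]
#5=u depends on [4:i]
#6=e depends on [3:o]
#7=e depends on [6:e]
#8=u depends on [5:u]
sources: [0:i]
N(rest) = Σ N(rest − s) over sources s of rest; N(one piece) = 1:
  size 1 → [7]=1  [8]=1
  size 2 → [5,8]=1  [6,7]=1  [7,8]=2
  size 3 → [4,5,8]=1  [5,7,8]=3  [6,7,8]=3
  size 4 → [4,5,7,8]=4  [5,6,7,8]=6
  size 5 → [4,5,6,7,8]=10
  size 6 → [3,4,5,6,7,8]=10
  size 7 → [2,3,4,5,6,7,8]=10
  first=0(i) contributes 10

10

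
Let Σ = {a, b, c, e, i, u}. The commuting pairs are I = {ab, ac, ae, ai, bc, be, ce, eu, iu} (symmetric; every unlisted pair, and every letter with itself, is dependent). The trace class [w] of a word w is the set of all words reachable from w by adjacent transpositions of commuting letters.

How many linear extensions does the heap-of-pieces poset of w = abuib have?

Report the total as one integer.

5

drop 0:a onto floor
drop 1:b onto floor
drop 2:u onto {0:a, 1:b}
drop 3:i onto {1:b}
drop 4:b onto {2:u, 3:i}
ground layer = {0:a, 1:b}
drop-orders for the pieces not yet dropped (sum over which currently-grounded one goes next):
  1 to go: {4} 1
  2 to go: {2,4} 1  {3,4} 1
  3 to go: {0,2,4} 1  {2,3,4} 2
  if 0:a drops first: 2 orders
  if 1:b drops first: 3 orders
heap linearizations: 5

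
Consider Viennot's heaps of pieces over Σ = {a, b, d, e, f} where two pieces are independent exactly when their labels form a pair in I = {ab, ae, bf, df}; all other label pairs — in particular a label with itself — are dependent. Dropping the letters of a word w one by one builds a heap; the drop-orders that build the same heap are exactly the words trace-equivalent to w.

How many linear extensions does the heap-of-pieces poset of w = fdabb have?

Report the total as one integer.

0(f) covers ∅
1(d) covers ∅
2(a) covers 0:f, 1:d
3(b) covers 1:d
4(b) covers 3:b
floor of heap: 0:f, 1:d
completions by unplaced set U, small U first (add the entries for U minus each lowest piece of U):
  |U|=1: {2}:1  {4}:1
  |U|=2: {0,2}:1  {2,4}:2  {3,4}:1
  |U|=3: {0,2,4}:3  {2,3,4}:3
  start at 0(f): 3
  start at 1(d): 6
sum over floor = 9

9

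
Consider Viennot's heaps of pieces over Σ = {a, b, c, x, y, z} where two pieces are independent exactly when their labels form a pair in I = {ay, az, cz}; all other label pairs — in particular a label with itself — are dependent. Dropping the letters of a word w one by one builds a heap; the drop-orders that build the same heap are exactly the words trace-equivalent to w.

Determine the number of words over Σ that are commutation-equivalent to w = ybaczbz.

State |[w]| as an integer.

piece 0:y — minimal
piece 1:b rests on {0:y}
piece 2:a rests on {1:b}
piece 3:c rests on {2:a}
piece 4:z rests on {1:b}
piece 5:b rests on {3:c, 4:z}
piece 6:z rests on {5:b}
minimal pieces: {0:y}
ways to finish when only these pieces remain (= sum over removing one remaining piece with nothing left below it):
  1 left: {6}→1
  2 left: {5,6}→1
  3 left: {3,5,6}→1  {4,5,6}→1
  4 left: {2,3,5,6}→1  {3,4,5,6}→2
  5 left: {2,3,4,5,6}→3
  placing 0:y first → 3 extensions

3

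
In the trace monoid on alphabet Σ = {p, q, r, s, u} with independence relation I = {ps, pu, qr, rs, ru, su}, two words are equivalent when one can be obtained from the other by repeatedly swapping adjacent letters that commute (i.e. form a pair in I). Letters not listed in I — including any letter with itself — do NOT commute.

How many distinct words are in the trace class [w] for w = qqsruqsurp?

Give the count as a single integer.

drop 0:q onto floor
drop 1:q onto {0:q}
drop 2:s onto {1:q}
drop 3:r onto floor
drop 4:u onto {1:q}
drop 5:q onto {2:s, 4:u}
drop 6:s onto {5:q}
drop 7:u onto {5:q}
drop 8:r onto {3:r}
drop 9:p onto {5:q, 8:r}
ground layer = {0:q, 3:r}
drop-orders for the pieces not yet dropped (sum over which currently-grounded one goes next):
  1 to go: {6} 1  {7} 1  {9} 1
  2 to go: {6,7} 2  {6,9} 2  {7,9} 2  {8,9} 1
  3 to go: {3,8,9} 1  {6,7,9} 6  {6,8,9} 3  {7,8,9} 3
  4 to go: {3,6,8,9} 4  {3,7,8,9} 4  {5,6,7,9} 6  {6,7,8,9} 12
  5 to go: {2,5,6,7,9} 6  {3,6,7,8,9} 20  {4,5,6,7,9} 6  {5,6,7,8,9} 18
  6 to go: {2,4,5,6,7,9} 12  {2,5,6,7,8,9} 24  {3,5,6,7,8,9} 38  {4,5,6,7,8,9} 24
  7 to go: {1,2,4,5,6,7,9} 12  {2,3,5,6,7,8,9} 62  {2,4,5,6,7,8,9} 60  {3,4,5,6,7,8,9} 62
  8 to go: {0,1,2,4,5,6,7,9} 12  {1,2,4,5,6,7,8,9} 72  {2,3,4,5,6,7,8,9} 184
  if 0:q drops first: 256 orders
  if 3:r drops first: 84 orders
heap linearizations: 340

340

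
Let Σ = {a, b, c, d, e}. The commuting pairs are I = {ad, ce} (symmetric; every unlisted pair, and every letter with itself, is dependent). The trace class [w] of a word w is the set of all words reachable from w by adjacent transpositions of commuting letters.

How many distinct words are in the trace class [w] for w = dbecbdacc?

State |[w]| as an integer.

4

0(d) covers ∅
1(b) covers 0:d
2(e) covers 1:b
3(c) covers 1:b
4(b) covers 2:e, 3:c
5(d) covers 4:b
6(a) covers 4:b
7(c) covers 5:d, 6:a
8(c) covers 7:c
floor of heap: 0:d
completions by unplaced set U, small U first (add the entries for U minus each lowest piece of U):
  |U|=1: {8}:1
  |U|=2: {7,8}:1
  |U|=3: {5,7,8}:1  {6,7,8}:1
  |U|=4: {5,6,7,8}:2
  |U|=5: {4,5,6,7,8}:2
  |U|=6: {2,4,5,6,7,8}:2  {3,4,5,6,7,8}:2
  |U|=7: {2,3,4,5,6,7,8}:4
  start at 0(d): 4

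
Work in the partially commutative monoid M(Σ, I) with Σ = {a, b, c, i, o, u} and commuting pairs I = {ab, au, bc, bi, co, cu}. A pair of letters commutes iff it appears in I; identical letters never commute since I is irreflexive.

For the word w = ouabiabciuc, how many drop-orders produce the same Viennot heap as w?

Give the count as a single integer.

piece 0:o — minimal
piece 1:u rests on {0:o}
piece 2:a rests on {0:o}
piece 3:b rests on {1:u}
piece 4:i rests on {1:u, 2:a}
piece 5:a rests on {4:i}
piece 6:b rests on {3:b}
piece 7:c rests on {5:a}
piece 8:i rests on {7:c}
piece 9:u rests on {6:b, 8:i}
piece 10:c rests on {8:i}
minimal pieces: {0:o}
ways to finish when only these pieces remain (= sum over removing one remaining piece with nothing left below it):
  1 left: {9}→1  {10}→1
  2 left: {6,9}→1  {9,10}→2
  3 left: {3,6,9}→1  {6,9,10}→3  {8,9,10}→2
  4 left: {3,6,9,10}→4  {6,8,9,10}→5  {7,8,9,10}→2
  5 left: {3,6,8,9,10}→9  {5,7,8,9,10}→2  {6,7,8,9,10}→7
  6 left: {3,6,7,8,9,10}→16  {4,5,7,8,9,10}→2  {5,6,7,8,9,10}→9
  7 left: {2,4,5,7,8,9,10}→2  {3,5,6,7,8,9,10}→25  {4,5,6,7,8,9,10}→11
  8 left: {2,4,5,6,7,8,9,10}→13  {3,4,5,6,7,8,9,10}→36
  9 left: {1,3,4,5,6,7,8,9,10}→36  {2,3,4,5,6,7,8,9,10}→49
  placing 0:o first → 85 extensions

85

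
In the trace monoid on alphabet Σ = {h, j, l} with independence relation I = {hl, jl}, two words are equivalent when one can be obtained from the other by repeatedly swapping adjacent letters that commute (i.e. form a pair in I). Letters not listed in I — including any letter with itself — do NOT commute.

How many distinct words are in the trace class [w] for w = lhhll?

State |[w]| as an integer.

10

piece 0:l — minimal
piece 1:h — minimal
piece 2:h rests on {1:h}
piece 3:l rests on {0:l}
piece 4:l rests on {3:l}
minimal pieces: {0:l, 1:h}
ways to finish when only these pieces remain (= sum over removing one remaining piece with nothing left below it):
  1 left: {2}→1  {4}→1
  2 left: {1,2}→1  {2,4}→2  {3,4}→1
  3 left: {0,3,4}→1  {1,2,4}→3  {2,3,4}→3
  placing 0:l first → 6 extensions
  placing 1:h first → 4 extensions
total linear extensions = 10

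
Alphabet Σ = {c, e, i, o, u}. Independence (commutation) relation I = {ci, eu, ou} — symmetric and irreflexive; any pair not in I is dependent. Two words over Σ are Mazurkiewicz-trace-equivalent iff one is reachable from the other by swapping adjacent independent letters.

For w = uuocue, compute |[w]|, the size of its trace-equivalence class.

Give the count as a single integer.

drop 0:u onto floor
drop 1:u onto {0:u}
drop 2:o onto floor
drop 3:c onto {1:u, 2:o}
drop 4:u onto {3:c}
drop 5:e onto {3:c}
ground layer = {0:u, 2:o}
drop-orders for the pieces not yet dropped (sum over which currently-grounded one goes next):
  1 to go: {4} 1  {5} 1
  2 to go: {4,5} 2
  3 to go: {3,4,5} 2
  4 to go: {1,3,4,5} 2  {2,3,4,5} 2
  if 0:u drops first: 4 orders
  if 2:o drops first: 2 orders
heap linearizations: 6

6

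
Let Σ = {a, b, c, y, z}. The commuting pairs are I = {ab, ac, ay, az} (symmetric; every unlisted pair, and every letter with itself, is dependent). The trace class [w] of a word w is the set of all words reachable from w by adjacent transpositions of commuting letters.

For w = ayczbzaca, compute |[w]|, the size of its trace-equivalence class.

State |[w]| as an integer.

0(a) covers ∅
1(y) covers ∅
2(c) covers 1:y
3(z) covers 2:c
4(b) covers 3:z
5(z) covers 4:b
6(a) covers 0:a
7(c) covers 5:z
8(a) covers 6:a
floor of heap: 0:a, 1:y
completions by unplaced set U, small U first (add the entries for U minus each lowest piece of U):
  |U|=1: {7}:1  {8}:1
  |U|=2: {5,7}:1  {6,8}:1  {7,8}:2
  |U|=3: {0,6,8}:1  {4,5,7}:1  {5,7,8}:3  {6,7,8}:3
  |U|=4: {0,6,7,8}:4  {3,4,5,7}:1  {4,5,7,8}:4  {5,6,7,8}:6
  |U|=5: {0,5,6,7,8}:10  {2,3,4,5,7}:1  {3,4,5,7,8}:5  {4,5,6,7,8}:10
  |U|=6: {0,4,5,6,7,8}:20  {1,2,3,4,5,7}:1  {2,3,4,5,7,8}:6  {3,4,5,6,7,8}:15
  |U|=7: {0,3,4,5,6,7,8}:35  {1,2,3,4,5,7,8}:7  {2,3,4,5,6,7,8}:21
  start at 0(a): 28
  start at 1(y): 56
sum over floor = 84

84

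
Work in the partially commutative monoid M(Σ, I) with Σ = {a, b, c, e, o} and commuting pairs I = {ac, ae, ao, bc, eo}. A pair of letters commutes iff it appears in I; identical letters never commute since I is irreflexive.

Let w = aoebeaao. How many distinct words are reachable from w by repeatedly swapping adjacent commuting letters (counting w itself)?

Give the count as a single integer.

72

drop 0:a onto floor
drop 1:o onto floor
drop 2:e onto floor
drop 3:b onto {0:a, 1:o, 2:e}
drop 4:e onto {3:b}
drop 5:a onto {3:b}
drop 6:a onto {5:a}
drop 7:o onto {3:b}
ground layer = {0:a, 1:o, 2:e}
drop-orders for the pieces not yet dropped (sum over which currently-grounded one goes next):
  1 to go: {4} 1  {6} 1  {7} 1
  2 to go: {4,6} 2  {4,7} 2  {5,6} 1  {6,7} 2
  3 to go: {4,5,6} 3  {4,6,7} 6  {5,6,7} 3
  4 to go: {4,5,6,7} 12
  5 to go: {3,4,5,6,7} 12
  6 to go: {0,3,4,5,6,7} 12  {1,3,4,5,6,7} 12  {2,3,4,5,6,7} 12
  if 0:a drops first: 24 orders
  if 1:o drops first: 24 orders
  if 2:e drops first: 24 orders
heap linearizations: 72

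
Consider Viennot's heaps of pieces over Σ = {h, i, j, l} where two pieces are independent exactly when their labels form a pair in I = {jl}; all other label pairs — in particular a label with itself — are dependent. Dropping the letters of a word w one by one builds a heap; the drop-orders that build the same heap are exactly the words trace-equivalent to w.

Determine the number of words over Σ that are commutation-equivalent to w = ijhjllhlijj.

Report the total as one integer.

piece 0:i — minimal
piece 1:j rests on {0:i}
piece 2:h rests on {1:j}
piece 3:j rests on {2:h}
piece 4:l rests on {2:h}
piece 5:l rests on {4:l}
piece 6:h rests on {3:j, 5:l}
piece 7:l rests on {6:h}
piece 8:i rests on {7:l}
piece 9:j rests on {8:i}
piece 10:j rests on {9:j}
minimal pieces: {0:i}
ways to finish when only these pieces remain (= sum over removing one remaining piece with nothing left below it):
  1 left: {10}→1
  2 left: {9,10}→1
  3 left: {8,9,10}→1
  4 left: {7,8,9,10}→1
  5 left: {6,7,8,9,10}→1
  6 left: {3,6,7,8,9,10}→1  {5,6,7,8,9,10}→1
  7 left: {3,5,6,7,8,9,10}→2  {4,5,6,7,8,9,10}→1
  8 left: {3,4,5,6,7,8,9,10}→3
  9 left: {2,3,4,5,6,7,8,9,10}→3
  placing 0:i first → 3 extensions

3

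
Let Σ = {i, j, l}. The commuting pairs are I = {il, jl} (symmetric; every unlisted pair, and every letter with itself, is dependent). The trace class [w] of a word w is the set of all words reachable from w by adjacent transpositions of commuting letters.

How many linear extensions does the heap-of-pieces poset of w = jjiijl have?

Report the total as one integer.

6

0(j) covers ∅
1(j) covers 0:j
2(i) covers 1:j
3(i) covers 2:i
4(j) covers 3:i
5(l) covers ∅
floor of heap: 0:j, 5:l
completions by unplaced set U, small U first (add the entries for U minus each lowest piece of U):
  |U|=1: {4}:1  {5}:1
  |U|=2: {3,4}:1  {4,5}:2
  |U|=3: {2,3,4}:1  {3,4,5}:3
  |U|=4: {1,2,3,4}:1  {2,3,4,5}:4
  start at 0(j): 5
  start at 5(l): 1
sum over floor = 6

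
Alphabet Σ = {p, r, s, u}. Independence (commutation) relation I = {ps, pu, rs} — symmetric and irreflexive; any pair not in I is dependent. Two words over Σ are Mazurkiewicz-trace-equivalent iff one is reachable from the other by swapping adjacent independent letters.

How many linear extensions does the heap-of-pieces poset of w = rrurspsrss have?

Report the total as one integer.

35

0(r) covers ∅
1(r) covers 0:r
2(u) covers 1:r
3(r) covers 2:u
4(s) covers 2:u
5(p) covers 3:r
6(s) covers 4:s
7(r) covers 5:p
8(s) covers 6:s
9(s) covers 8:s
floor of heap: 0:r
completions by unplaced set U, small U first (add the entries for U minus each lowest piece of U):
  |U|=1: {7}:1  {9}:1
  |U|=2: {5,7}:1  {7,9}:2  {8,9}:1
  |U|=3: {3,5,7}:1  {5,7,9}:3  {6,8,9}:1  {7,8,9}:3
  |U|=4: {3,5,7,9}:4  {4,6,8,9}:1  {5,7,8,9}:6  {6,7,8,9}:4
  |U|=5: {3,5,7,8,9}:10  {4,6,7,8,9}:5  {5,6,7,8,9}:10
  |U|=6: {3,5,6,7,8,9}:20  {4,5,6,7,8,9}:15
  |U|=7: {3,4,5,6,7,8,9}:35
  |U|=8: {2,3,4,5,6,7,8,9}:35
  start at 0(r): 35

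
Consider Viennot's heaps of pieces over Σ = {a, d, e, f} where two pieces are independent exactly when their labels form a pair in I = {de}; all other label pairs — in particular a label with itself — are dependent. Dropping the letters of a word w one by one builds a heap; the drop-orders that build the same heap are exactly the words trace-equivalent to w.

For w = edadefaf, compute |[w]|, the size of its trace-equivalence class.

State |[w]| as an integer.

4

piece 0:e — minimal
piece 1:d — minimal
piece 2:a rests on {0:e, 1:d}
piece 3:d rests on {2:a}
piece 4:e rests on {2:a}
piece 5:f rests on {3:d, 4:e}
piece 6:a rests on {5:f}
piece 7:f rests on {6:a}
minimal pieces: {0:e, 1:d}
ways to finish when only these pieces remain (= sum over removing one remaining piece with nothing left below it):
  1 left: {7}→1
  2 left: {6,7}→1
  3 left: {5,6,7}→1
  4 left: {3,5,6,7}→1  {4,5,6,7}→1
  5 left: {3,4,5,6,7}→2
  6 left: {2,3,4,5,6,7}→2
  placing 0:e first → 2 extensions
  placing 1:d first → 2 extensions
total linear extensions = 4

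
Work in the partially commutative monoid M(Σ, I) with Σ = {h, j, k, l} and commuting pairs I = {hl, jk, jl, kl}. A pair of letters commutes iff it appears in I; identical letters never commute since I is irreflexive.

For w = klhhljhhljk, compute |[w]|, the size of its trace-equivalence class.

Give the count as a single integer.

330

0(k) covers ∅
1(l) covers ∅
2(h) covers 0:k
3(h) covers 2:h
4(l) covers 1:l
5(j) covers 3:h
6(h) covers 5:j
7(h) covers 6:h
8(l) covers 4:l
9(j) covers 7:h
10(k) covers 7:h
floor of heap: 0:k, 1:l
completions by unplaced set U, small U first (add the entries for U minus each lowest piece of U):
  |U|=1: {8}:1  {9}:1  {10}:1
  |U|=2: {4,8}:1  {8,9}:2  {8,10}:2  {9,10}:2
  |U|=3: {1,4,8}:1  {4,8,9}:3  {4,8,10}:3  {7,9,10}:2  {8,9,10}:6
  |U|=4: {1,4,8,9}:4  {1,4,8,10}:4  {4,8,9,10}:12  {6,7,9,10}:2  {7,8,9,10}:8
  |U|=5: {1,4,8,9,10}:20  {4,7,8,9,10}:20  {5,6,7,9,10}:2  {6,7,8,9,10}:10
  |U|=6: {1,4,7,8,9,10}:40  {3,5,6,7,9,10}:2  {4,6,7,8,9,10}:30  {5,6,7,8,9,10}:12
  |U|=7: {1,4,6,7,8,9,10}:70  {2,3,5,6,7,9,10}:2  {3,5,6,7,8,9,10}:14  {4,5,6,7,8,9,10}:42
  |U|=8: {0,2,3,5,6,7,9,10}:2  {1,4,5,6,7,8,9,10}:112  {2,3,5,6,7,8,9,10}:16  {3,4,5,6,7,8,9,10}:56
  |U|=9: {0,2,3,5,6,7,8,9,10}:18  {1,3,4,5,6,7,8,9,10}:168  {2,3,4,5,6,7,8,9,10}:72
  start at 0(k): 240
  start at 1(l): 90
sum over floor = 330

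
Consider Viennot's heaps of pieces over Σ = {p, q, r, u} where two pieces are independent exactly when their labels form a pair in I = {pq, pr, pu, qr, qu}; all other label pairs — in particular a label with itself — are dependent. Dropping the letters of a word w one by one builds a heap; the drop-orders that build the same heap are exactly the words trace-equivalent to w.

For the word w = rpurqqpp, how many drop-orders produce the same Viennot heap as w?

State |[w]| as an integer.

0(r) covers ∅
1(p) covers ∅
2(u) covers 0:r
3(r) covers 2:u
4(q) covers ∅
5(q) covers 4:q
6(p) covers 1:p
7(p) covers 6:p
floor of heap: 0:r, 1:p, 4:q
completions by unplaced set U, small U first (add the entries for U minus each lowest piece of U):
  |U|=1: {3}:1  {5}:1  {7}:1
  |U|=2: {2,3}:1  {3,5}:2  {3,7}:2  {4,5}:1  {5,7}:2  {6,7}:1
  |U|=3: {0,2,3}:1  {1,6,7}:1  {2,3,5}:3  {2,3,7}:3  {3,4,5}:3  {3,5,7}:6  {3,6,7}:3  {4,5,7}:3  {5,6,7}:3
  |U|=4: {0,2,3,5}:4  {0,2,3,7}:4  {1,3,6,7}:4  {1,5,6,7}:4  {2,3,4,5}:6  {2,3,5,7}:12  {2,3,6,7}:6  {3,4,5,7}:12  {3,5,6,7}:12  {4,5,6,7}:6
  |U|=5: {0,2,3,4,5}:10  {0,2,3,5,7}:20  {0,2,3,6,7}:10  {1,2,3,6,7}:10  {1,3,5,6,7}:20  {1,4,5,6,7}:10  {2,3,4,5,7}:30  {2,3,5,6,7}:30  {3,4,5,6,7}:30
  |U|=6: {0,1,2,3,6,7}:20  {0,2,3,4,5,7}:60  {0,2,3,5,6,7}:60  {1,2,3,5,6,7}:60  {1,3,4,5,6,7}:60  {2,3,4,5,6,7}:90
  start at 0(r): 210
  start at 1(p): 210
  start at 4(q): 140
sum over floor = 560

560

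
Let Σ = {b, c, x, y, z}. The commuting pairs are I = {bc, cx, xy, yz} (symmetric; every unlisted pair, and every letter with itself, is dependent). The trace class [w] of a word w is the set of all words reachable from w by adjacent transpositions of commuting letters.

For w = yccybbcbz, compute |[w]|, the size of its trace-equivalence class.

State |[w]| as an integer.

4

drop 0:y onto floor
drop 1:c onto {0:y}
drop 2:c onto {1:c}
drop 3:y onto {2:c}
drop 4:b onto {3:y}
drop 5:b onto {4:b}
drop 6:c onto {3:y}
drop 7:b onto {5:b}
drop 8:z onto {6:c, 7:b}
ground layer = {0:y}
drop-orders for the pieces not yet dropped (sum over which currently-grounded one goes next):
  1 to go: {8} 1
  2 to go: {6,8} 1  {7,8} 1
  3 to go: {5,7,8} 1  {6,7,8} 2
  4 to go: {4,5,7,8} 1  {5,6,7,8} 3
  5 to go: {4,5,6,7,8} 4
  6 to go: {3,4,5,6,7,8} 4
  7 to go: {2,3,4,5,6,7,8} 4
  if 0:y drops first: 4 orders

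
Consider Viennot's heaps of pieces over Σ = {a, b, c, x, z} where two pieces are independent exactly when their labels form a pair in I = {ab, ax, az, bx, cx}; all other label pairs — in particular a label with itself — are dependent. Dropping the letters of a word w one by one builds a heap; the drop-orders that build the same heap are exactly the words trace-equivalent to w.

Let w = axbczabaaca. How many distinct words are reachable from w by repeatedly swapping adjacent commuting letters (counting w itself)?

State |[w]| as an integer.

100

#0=a has no predecessor
#1=x has no predecessor
#2=b has no predecessor
#3=c depends on [0:a, 2:b]
#4=z depends on [1:x, 3:c]
#5=a depends on [3:c]
#6=b depends on [4:z]
#7=a depends on [5:a]
#8=a depends on [7:a]
#9=c depends on [6:b, 8:a]
#10=a depends on [9:c]
sources: [0:a, 1:x, 2:b]
N(rest) = Σ N(rest − s) over sources s of rest; N(one piece) = 1:
  size 1 → [10]=1
  size 2 → [9,10]=1
  size 3 → [6,9,10]=1  [8,9,10]=1
  size 4 → [4,6,9,10]=1  [6,8,9,10]=2  [7,8,9,10]=1
  size 5 → [1,4,6,9,10]=1  [4,6,8,9,10]=3  [5,7,8,9,10]=1  [6,7,8,9,10]=3
  size 6 → [1,4,6,8,9,10]=4  [4,6,7,8,9,10]=6  [5,6,7,8,9,10]=4
  size 7 → [1,4,6,7,8,9,10]=10  [4,5,6,7,8,9,10]=10
  size 8 → [1,4,5,6,7,8,9,10]=20  [3,4,5,6,7,8,9,10]=10
  size 9 → [0,3,4,5,6,7,8,9,10]=10  [1,3,4,5,6,7,8,9,10]=30  [2,3,4,5,6,7,8,9,10]=10
  first=0(a) contributes 40
  first=1(x) contributes 20
  first=2(b) contributes 40
|[w]| = 100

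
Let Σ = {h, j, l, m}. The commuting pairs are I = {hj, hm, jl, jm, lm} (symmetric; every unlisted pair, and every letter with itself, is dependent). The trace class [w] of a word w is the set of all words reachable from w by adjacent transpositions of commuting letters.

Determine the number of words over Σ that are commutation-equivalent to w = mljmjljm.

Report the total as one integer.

piece 0:m — minimal
piece 1:l — minimal
piece 2:j — minimal
piece 3:m rests on {0:m}
piece 4:j rests on {2:j}
piece 5:l rests on {1:l}
piece 6:j rests on {4:j}
piece 7:m rests on {3:m}
minimal pieces: {0:m, 1:l, 2:j}
ways to finish when only these pieces remain (= sum over removing one remaining piece with nothing left below it):
  1 left: {5}→1  {6}→1  {7}→1
  2 left: {1,5}→1  {3,7}→1  {4,6}→1  {5,6}→2  {5,7}→2  {6,7}→2
  3 left: {0,3,7}→1  {1,5,6}→3  {1,5,7}→3  {2,4,6}→1  {3,5,7}→3  {3,6,7}→3  {4,5,6}→3  {4,6,7}→3  {5,6,7}→6
  4 left: {0,3,5,7}→4  {0,3,6,7}→4  {1,3,5,7}→6  {1,4,5,6}→6  {1,5,6,7}→12  {2,4,5,6}→4  {2,4,6,7}→4  {3,4,6,7}→6  {3,5,6,7}→12  {4,5,6,7}→12
  5 left: {0,1,3,5,7}→10  {0,3,4,6,7}→10  {0,3,5,6,7}→20  {1,2,4,5,6}→10  {1,3,5,6,7}→30  {1,4,5,6,7}→30  {2,3,4,6,7}→10  {2,4,5,6,7}→20  {3,4,5,6,7}→30
  6 left: {0,1,3,5,6,7}→60  {0,2,3,4,6,7}→20  {0,3,4,5,6,7}→60  {1,2,4,5,6,7}→60  {1,3,4,5,6,7}→90  {2,3,4,5,6,7}→60
  placing 0:m first → 210 extensions
  placing 1:l first → 140 extensions
  placing 2:j first → 210 extensions
total linear extensions = 560

560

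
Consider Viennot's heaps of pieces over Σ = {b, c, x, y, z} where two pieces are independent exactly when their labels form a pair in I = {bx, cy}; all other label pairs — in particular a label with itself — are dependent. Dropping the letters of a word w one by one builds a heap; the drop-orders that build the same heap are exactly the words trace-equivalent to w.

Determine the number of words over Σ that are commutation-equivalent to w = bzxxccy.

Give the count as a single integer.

3

0(b) covers ∅
1(z) covers 0:b
2(x) covers 1:z
3(x) covers 2:x
4(c) covers 3:x
5(c) covers 4:c
6(y) covers 3:x
floor of heap: 0:b
completions by unplaced set U, small U first (add the entries for U minus each lowest piece of U):
  |U|=1: {5}:1  {6}:1
  |U|=2: {4,5}:1  {5,6}:2
  |U|=3: {4,5,6}:3
  |U|=4: {3,4,5,6}:3
  |U|=5: {2,3,4,5,6}:3
  start at 0(b): 3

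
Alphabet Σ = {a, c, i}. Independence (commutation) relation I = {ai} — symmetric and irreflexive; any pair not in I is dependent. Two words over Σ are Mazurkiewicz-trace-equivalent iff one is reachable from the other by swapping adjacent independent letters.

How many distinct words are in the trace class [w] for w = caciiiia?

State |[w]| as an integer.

5

drop 0:c onto floor
drop 1:a onto {0:c}
drop 2:c onto {1:a}
drop 3:i onto {2:c}
drop 4:i onto {3:i}
drop 5:i onto {4:i}
drop 6:i onto {5:i}
drop 7:a onto {2:c}
ground layer = {0:c}
drop-orders for the pieces not yet dropped (sum over which currently-grounded one goes next):
  1 to go: {6} 1  {7} 1
  2 to go: {5,6} 1  {6,7} 2
  3 to go: {4,5,6} 1  {5,6,7} 3
  4 to go: {3,4,5,6} 1  {4,5,6,7} 4
  5 to go: {3,4,5,6,7} 5
  6 to go: {2,3,4,5,6,7} 5
  if 0:c drops first: 5 orders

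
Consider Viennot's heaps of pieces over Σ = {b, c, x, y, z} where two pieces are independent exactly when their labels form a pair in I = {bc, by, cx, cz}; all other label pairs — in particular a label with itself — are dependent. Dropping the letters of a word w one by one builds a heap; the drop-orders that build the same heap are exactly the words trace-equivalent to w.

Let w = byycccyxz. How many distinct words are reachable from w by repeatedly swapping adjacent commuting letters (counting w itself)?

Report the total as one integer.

7

0(b) covers ∅
1(y) covers ∅
2(y) covers 1:y
3(c) covers 2:y
4(c) covers 3:c
5(c) covers 4:c
6(y) covers 5:c
7(x) covers 0:b, 6:y
8(z) covers 7:x
floor of heap: 0:b, 1:y
completions by unplaced set U, small U first (add the entries for U minus each lowest piece of U):
  |U|=1: {8}:1
  |U|=2: {7,8}:1
  |U|=3: {0,7,8}:1  {6,7,8}:1
  |U|=4: {0,6,7,8}:2  {5,6,7,8}:1
  |U|=5: {0,5,6,7,8}:3  {4,5,6,7,8}:1
  |U|=6: {0,4,5,6,7,8}:4  {3,4,5,6,7,8}:1
  |U|=7: {0,3,4,5,6,7,8}:5  {2,3,4,5,6,7,8}:1
  start at 0(b): 1
  start at 1(y): 6
sum over floor = 7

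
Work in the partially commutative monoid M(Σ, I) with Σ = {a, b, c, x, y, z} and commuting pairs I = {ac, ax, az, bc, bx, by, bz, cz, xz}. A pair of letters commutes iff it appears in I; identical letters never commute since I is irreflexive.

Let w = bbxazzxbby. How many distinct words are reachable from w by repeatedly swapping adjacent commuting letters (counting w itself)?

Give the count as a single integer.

#0=b has no predecessor
#1=b depends on [0:b]
#2=x has no predecessor
#3=a depends on [1:b]
#4=z has no predecessor
#5=z depends on [4:z]
#6=x depends on [2:x]
#7=b depends on [3:a]
#8=b depends on [7:b]
#9=y depends on [3:a, 5:z, 6:x]
sources: [0:b, 2:x, 4:z]
N(rest) = Σ N(rest − s) over sources s of rest; N(one piece) = 1:
  size 1 → [8]=1  [9]=1
  size 2 → [5,9]=1  [6,9]=1  [7,8]=1  [8,9]=2
  size 3 → [2,6,9]=1  [4,5,9]=1  [5,6,9]=2  [5,8,9]=3  [6,8,9]=3  [7,8,9]=3
  size 4 → [2,5,6,9]=3  [2,6,8,9]=4  [3,7,8,9]=3  [4,5,6,9]=3  [4,5,8,9]=4  [5,6,8,9]=8  [5,7,8,9]=6  [6,7,8,9]=6
  size 5 → [1,3,7,8,9]=3  [2,4,5,6,9]=6  [2,5,6,8,9]=15  [2,6,7,8,9]=10  [3,5,7,8,9]=9  [3,6,7,8,9]=9  [4,5,6,8,9]=15  [4,5,7,8,9]=10  [5,6,7,8,9]=20
  size 6 → [0,1,3,7,8,9]=3  [1,3,5,7,8,9]=12  [1,3,6,7,8,9]=12  [2,3,6,7,8,9]=19  [2,4,5,6,8,9]=36  [2,5,6,7,8,9]=45  [3,4,5,7,8,9]=19  [3,5,6,7,8,9]=38  [4,5,6,7,8,9]=45
  size 7 → [0,1,3,5,7,8,9]=15  [0,1,3,6,7,8,9]=15  [1,2,3,6,7,8,9]=31  [1,3,4,5,7,8,9]=31  [1,3,5,6,7,8,9]=62  [2,3,5,6,7,8,9]=102  [2,4,5,6,7,8,9]=126  [3,4,5,6,7,8,9]=102
  size 8 → [0,1,2,3,6,7,8,9]=46  [0,1,3,4,5,7,8,9]=46  [0,1,3,5,6,7,8,9]=92  [1,2,3,5,6,7,8,9]=195  [1,3,4,5,6,7,8,9]=195  [2,3,4,5,6,7,8,9]=330
  first=0(b) contributes 720
  first=2(x) contributes 333
  first=4(z) contributes 333
|[w]| = 1386

1386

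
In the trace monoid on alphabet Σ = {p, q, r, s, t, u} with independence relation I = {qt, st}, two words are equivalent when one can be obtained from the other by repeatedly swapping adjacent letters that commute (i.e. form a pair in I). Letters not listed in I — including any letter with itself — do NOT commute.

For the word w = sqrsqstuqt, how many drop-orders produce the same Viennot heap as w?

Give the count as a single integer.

8

0(s) covers ∅
1(q) covers 0:s
2(r) covers 1:q
3(s) covers 2:r
4(q) covers 3:s
5(s) covers 4:q
6(t) covers 2:r
7(u) covers 5:s, 6:t
8(q) covers 7:u
9(t) covers 7:u
floor of heap: 0:s
completions by unplaced set U, small U first (add the entries for U minus each lowest piece of U):
  |U|=1: {8}:1  {9}:1
  |U|=2: {8,9}:2
  |U|=3: {7,8,9}:2
  |U|=4: {5,7,8,9}:2  {6,7,8,9}:2
  |U|=5: {4,5,7,8,9}:2  {5,6,7,8,9}:4
  |U|=6: {3,4,5,7,8,9}:2  {4,5,6,7,8,9}:6
  |U|=7: {3,4,5,6,7,8,9}:8
  |U|=8: {2,3,4,5,6,7,8,9}:8
  start at 0(s): 8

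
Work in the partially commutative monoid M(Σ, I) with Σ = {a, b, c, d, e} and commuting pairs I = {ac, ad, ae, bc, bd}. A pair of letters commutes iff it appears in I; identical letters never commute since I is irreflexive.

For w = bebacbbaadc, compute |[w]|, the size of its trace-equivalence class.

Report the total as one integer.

#0=b has no predecessor
#1=e depends on [0:b]
#2=b depends on [1:e]
#3=a depends on [2:b]
#4=c depends on [1:e]
#5=b depends on [3:a]
#6=b depends on [5:b]
#7=a depends on [6:b]
#8=a depends on [7:a]
#9=d depends on [4:c]
#10=c depends on [9:d]
sources: [0:b]
N(rest) = Σ N(rest − s) over sources s of rest; N(one piece) = 1:
  size 1 → [8]=1  [10]=1
  size 2 → [7,8]=1  [8,10]=2  [9,10]=1
  size 3 → [4,9,10]=1  [6,7,8]=1  [7,8,10]=3  [8,9,10]=3
  size 4 → [4,8,9,10]=4  [5,6,7,8]=1  [6,7,8,10]=4  [7,8,9,10]=6
  size 5 → [3,5,6,7,8]=1  [4,7,8,9,10]=10  [5,6,7,8,10]=5  [6,7,8,9,10]=10
  size 6 → [2,3,5,6,7,8]=1  [3,5,6,7,8,10]=6  [4,6,7,8,9,10]=20  [5,6,7,8,9,10]=15
  size 7 → [2,3,5,6,7,8,10]=7  [3,5,6,7,8,9,10]=21  [4,5,6,7,8,9,10]=35
  size 8 → [2,3,5,6,7,8,9,10]=28  [3,4,5,6,7,8,9,10]=56
  size 9 → [2,3,4,5,6,7,8,9,10]=84
  first=0(b) contributes 84

84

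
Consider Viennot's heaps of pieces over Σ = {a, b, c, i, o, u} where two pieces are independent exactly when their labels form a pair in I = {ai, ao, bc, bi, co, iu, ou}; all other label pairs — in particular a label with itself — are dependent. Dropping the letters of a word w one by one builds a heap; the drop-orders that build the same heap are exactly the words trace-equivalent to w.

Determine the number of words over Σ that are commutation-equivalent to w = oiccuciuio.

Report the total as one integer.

4

0(o) covers ∅
1(i) covers 0:o
2(c) covers 1:i
3(c) covers 2:c
4(u) covers 3:c
5(c) covers 4:u
6(i) covers 5:c
7(u) covers 5:c
8(i) covers 6:i
9(o) covers 8:i
floor of heap: 0:o
completions by unplaced set U, small U first (add the entries for U minus each lowest piece of U):
  |U|=1: {7}:1  {9}:1
  |U|=2: {7,9}:2  {8,9}:1
  |U|=3: {6,8,9}:1  {7,8,9}:3
  |U|=4: {6,7,8,9}:4
  |U|=5: {5,6,7,8,9}:4
  |U|=6: {4,5,6,7,8,9}:4
  |U|=7: {3,4,5,6,7,8,9}:4
  |U|=8: {2,3,4,5,6,7,8,9}:4
  start at 0(o): 4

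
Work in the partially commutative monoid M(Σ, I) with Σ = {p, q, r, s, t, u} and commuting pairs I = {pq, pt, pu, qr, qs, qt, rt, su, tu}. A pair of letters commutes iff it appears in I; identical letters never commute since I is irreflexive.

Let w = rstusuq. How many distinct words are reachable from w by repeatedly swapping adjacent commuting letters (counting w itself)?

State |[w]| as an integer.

piece 0:r — minimal
piece 1:s rests on {0:r}
piece 2:t rests on {1:s}
piece 3:u rests on {0:r}
piece 4:s rests on {2:t}
piece 5:u rests on {3:u}
piece 6:q rests on {5:u}
minimal pieces: {0:r}
ways to finish when only these pieces remain (= sum over removing one remaining piece with nothing left below it):
  1 left: {4}→1  {6}→1
  2 left: {2,4}→1  {4,6}→2  {5,6}→1
  3 left: {1,2,4}→1  {2,4,6}→3  {3,5,6}→1  {4,5,6}→3
  4 left: {1,2,4,6}→4  {2,4,5,6}→6  {3,4,5,6}→4
  5 left: {1,2,4,5,6}→10  {2,3,4,5,6}→10
  placing 0:r first → 20 extensions

20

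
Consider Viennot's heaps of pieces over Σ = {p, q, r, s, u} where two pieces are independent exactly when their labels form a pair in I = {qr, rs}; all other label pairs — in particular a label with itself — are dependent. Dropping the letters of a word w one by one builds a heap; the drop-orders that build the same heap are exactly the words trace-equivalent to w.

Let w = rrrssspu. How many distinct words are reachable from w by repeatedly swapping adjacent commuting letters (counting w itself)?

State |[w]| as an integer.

20

piece 0:r — minimal
piece 1:r rests on {0:r}
piece 2:r rests on {1:r}
piece 3:s — minimal
piece 4:s rests on {3:s}
piece 5:s rests on {4:s}
piece 6:p rests on {2:r, 5:s}
piece 7:u rests on {6:p}
minimal pieces: {0:r, 3:s}
ways to finish when only these pieces remain (= sum over removing one remaining piece with nothing left below it):
  1 left: {7}→1
  2 left: {6,7}→1
  3 left: {2,6,7}→1  {5,6,7}→1
  4 left: {1,2,6,7}→1  {2,5,6,7}→2  {4,5,6,7}→1
  5 left: {0,1,2,6,7}→1  {1,2,5,6,7}→3  {2,4,5,6,7}→3  {3,4,5,6,7}→1
  6 left: {0,1,2,5,6,7}→4  {1,2,4,5,6,7}→6  {2,3,4,5,6,7}→4
  placing 0:r first → 10 extensions
  placing 3:s first → 10 extensions
total linear extensions = 20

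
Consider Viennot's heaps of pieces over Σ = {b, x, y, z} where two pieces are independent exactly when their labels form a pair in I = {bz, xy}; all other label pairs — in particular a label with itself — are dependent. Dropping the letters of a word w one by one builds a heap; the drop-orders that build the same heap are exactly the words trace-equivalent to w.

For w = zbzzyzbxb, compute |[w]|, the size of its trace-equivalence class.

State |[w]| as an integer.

8

piece 0:z — minimal
piece 1:b — minimal
piece 2:z rests on {0:z}
piece 3:z rests on {2:z}
piece 4:y rests on {1:b, 3:z}
piece 5:z rests on {4:y}
piece 6:b rests on {4:y}
piece 7:x rests on {5:z, 6:b}
piece 8:b rests on {7:x}
minimal pieces: {0:z, 1:b}
ways to finish when only these pieces remain (= sum over removing one remaining piece with nothing left below it):
  1 left: {8}→1
  2 left: {7,8}→1
  3 left: {5,7,8}→1  {6,7,8}→1
  4 left: {5,6,7,8}→2
  5 left: {4,5,6,7,8}→2
  6 left: {1,4,5,6,7,8}→2  {3,4,5,6,7,8}→2
  7 left: {1,3,4,5,6,7,8}→4  {2,3,4,5,6,7,8}→2
  placing 0:z first → 6 extensions
  placing 1:b first → 2 extensions
total linear extensions = 8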